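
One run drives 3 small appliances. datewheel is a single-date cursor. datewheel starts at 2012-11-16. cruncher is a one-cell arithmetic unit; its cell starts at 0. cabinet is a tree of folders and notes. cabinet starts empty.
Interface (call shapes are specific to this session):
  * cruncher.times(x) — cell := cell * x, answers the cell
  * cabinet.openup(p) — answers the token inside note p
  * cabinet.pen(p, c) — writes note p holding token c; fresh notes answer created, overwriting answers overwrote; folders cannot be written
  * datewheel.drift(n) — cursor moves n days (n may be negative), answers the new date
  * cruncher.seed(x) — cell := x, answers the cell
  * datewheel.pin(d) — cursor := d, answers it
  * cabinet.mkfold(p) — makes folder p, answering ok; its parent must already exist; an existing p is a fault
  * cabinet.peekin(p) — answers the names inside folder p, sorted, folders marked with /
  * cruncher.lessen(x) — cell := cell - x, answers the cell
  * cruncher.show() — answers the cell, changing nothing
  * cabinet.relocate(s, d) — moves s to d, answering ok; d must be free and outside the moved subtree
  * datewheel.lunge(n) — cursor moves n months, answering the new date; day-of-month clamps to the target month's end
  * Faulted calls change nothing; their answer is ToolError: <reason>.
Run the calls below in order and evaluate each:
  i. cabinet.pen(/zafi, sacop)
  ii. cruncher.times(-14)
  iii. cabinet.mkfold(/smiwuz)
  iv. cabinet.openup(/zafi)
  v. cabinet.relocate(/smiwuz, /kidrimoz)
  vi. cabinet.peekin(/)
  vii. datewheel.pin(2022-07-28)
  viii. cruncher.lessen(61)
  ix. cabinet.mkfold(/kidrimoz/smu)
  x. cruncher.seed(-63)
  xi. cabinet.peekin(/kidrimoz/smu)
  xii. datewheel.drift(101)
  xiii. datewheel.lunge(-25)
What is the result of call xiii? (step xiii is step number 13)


# cabinet.pen(p→/zafi, c→sacop) == created
# cruncher.times(x→-14) == 0
# cabinet.mkfold(p→/smiwuz) == ok
# cabinet.openup(p→/zafi) == sacop
# cabinet.relocate(s→/smiwuz, d→/kidrimoz) == ok
# cabinet.peekin(p→/) == [kidrimoz/, zafi]
# datewheel.pin(d→2022-07-28) == 2022-07-28
# cruncher.lessen(x→61) == -61
# cabinet.mkfold(p→/kidrimoz/smu) == ok
# cruncher.seed(x→-63) == -63
# cabinet.peekin(p→/kidrimoz/smu) == []
# datewheel.drift(n→101) == 2022-11-06
# datewheel.lunge(n→-25) == 2020-10-06

Answer: 2020-10-06


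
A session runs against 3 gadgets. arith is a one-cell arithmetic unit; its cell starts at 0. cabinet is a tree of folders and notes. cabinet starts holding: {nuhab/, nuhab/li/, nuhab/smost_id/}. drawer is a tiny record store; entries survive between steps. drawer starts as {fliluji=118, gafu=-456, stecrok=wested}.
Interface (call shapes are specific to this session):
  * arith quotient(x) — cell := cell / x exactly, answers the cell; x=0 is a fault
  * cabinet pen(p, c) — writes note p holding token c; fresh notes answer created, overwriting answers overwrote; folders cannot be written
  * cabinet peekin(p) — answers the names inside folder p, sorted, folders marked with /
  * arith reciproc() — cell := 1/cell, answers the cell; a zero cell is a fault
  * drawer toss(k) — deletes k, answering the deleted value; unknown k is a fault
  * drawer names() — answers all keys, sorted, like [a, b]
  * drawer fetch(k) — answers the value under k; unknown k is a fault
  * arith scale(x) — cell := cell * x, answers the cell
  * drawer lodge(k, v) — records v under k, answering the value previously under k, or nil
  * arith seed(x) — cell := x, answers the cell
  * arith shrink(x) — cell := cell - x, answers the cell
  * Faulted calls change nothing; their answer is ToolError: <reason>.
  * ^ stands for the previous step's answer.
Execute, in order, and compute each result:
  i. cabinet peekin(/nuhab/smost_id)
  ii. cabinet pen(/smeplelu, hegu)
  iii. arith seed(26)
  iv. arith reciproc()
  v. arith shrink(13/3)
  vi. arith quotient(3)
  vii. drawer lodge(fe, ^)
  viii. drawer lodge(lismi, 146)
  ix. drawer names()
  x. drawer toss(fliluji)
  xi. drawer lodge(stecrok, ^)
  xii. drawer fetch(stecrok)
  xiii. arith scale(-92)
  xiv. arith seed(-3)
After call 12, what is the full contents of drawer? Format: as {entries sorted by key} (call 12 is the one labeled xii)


-> cabinet peekin(/nuhab/smost_id)
<- []
-> cabinet pen(/smeplelu, hegu)
<- created
-> arith seed(26)
<- 26
-> arith reciproc()
<- 1/26
-> arith shrink(13/3)
<- -335/78
-> arith quotient(3)
<- -335/234
-> drawer lodge(fe, ^)
<- nil
-> drawer lodge(lismi, 146)
<- nil
-> drawer names()
<- [fe, fliluji, gafu, lismi, stecrok]
-> drawer toss(fliluji)
<- 118
-> drawer lodge(stecrok, ^)
<- wested
-> drawer fetch(stecrok)
<- 118
-> arith scale(-92)
<- 15410/117
-> arith seed(-3)
<- -3

Answer: {fe=-335/234, gafu=-456, lismi=146, stecrok=118}


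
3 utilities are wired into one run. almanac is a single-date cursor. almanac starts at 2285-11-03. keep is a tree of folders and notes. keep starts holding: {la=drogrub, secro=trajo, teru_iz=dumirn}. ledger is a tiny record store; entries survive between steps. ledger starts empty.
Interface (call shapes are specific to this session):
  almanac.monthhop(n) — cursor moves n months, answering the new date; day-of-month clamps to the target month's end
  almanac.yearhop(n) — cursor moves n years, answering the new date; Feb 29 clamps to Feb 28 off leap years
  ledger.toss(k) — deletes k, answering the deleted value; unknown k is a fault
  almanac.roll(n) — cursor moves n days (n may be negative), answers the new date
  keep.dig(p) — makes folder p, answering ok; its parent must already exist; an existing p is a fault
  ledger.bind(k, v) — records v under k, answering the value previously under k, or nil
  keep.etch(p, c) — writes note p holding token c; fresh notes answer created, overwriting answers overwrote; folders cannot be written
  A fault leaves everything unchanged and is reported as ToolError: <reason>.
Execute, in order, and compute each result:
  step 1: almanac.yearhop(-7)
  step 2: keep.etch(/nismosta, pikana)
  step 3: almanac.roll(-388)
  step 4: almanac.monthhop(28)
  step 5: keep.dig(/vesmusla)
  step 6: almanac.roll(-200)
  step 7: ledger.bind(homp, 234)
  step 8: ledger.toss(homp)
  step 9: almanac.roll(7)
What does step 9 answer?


Answer: 2279-08-02

Derivation:
-- yearhop(n→-7) -> 2278-11-03
-- etch(p→/nismosta, c→pikana) -> created
-- roll(n→-388) -> 2277-10-11
-- monthhop(n→28) -> 2280-02-11
-- dig(p→/vesmusla) -> ok
-- roll(n→-200) -> 2279-07-26
-- bind(k→homp, v→234) -> nil
-- toss(k→homp) -> 234
-- roll(n→7) -> 2279-08-02


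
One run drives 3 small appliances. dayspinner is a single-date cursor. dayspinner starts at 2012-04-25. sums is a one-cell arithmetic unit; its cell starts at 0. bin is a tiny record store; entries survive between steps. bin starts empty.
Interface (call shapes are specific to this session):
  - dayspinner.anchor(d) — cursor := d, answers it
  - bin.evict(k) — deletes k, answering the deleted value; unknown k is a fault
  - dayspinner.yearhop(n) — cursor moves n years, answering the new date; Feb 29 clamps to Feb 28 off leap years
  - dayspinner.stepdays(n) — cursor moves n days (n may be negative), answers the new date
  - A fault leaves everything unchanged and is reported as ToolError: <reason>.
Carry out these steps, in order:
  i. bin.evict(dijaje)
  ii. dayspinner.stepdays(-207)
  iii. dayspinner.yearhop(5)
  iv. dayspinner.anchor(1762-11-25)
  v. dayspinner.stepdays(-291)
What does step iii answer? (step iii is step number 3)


-> bin.evict(dijaje)
<- ToolError: no such key dijaje
-> dayspinner.stepdays(-207)
<- 2011-10-01
-> dayspinner.yearhop(5)
<- 2016-10-01
-> dayspinner.anchor(1762-11-25)
<- 1762-11-25
-> dayspinner.stepdays(-291)
<- 1762-02-07

Answer: 2016-10-01


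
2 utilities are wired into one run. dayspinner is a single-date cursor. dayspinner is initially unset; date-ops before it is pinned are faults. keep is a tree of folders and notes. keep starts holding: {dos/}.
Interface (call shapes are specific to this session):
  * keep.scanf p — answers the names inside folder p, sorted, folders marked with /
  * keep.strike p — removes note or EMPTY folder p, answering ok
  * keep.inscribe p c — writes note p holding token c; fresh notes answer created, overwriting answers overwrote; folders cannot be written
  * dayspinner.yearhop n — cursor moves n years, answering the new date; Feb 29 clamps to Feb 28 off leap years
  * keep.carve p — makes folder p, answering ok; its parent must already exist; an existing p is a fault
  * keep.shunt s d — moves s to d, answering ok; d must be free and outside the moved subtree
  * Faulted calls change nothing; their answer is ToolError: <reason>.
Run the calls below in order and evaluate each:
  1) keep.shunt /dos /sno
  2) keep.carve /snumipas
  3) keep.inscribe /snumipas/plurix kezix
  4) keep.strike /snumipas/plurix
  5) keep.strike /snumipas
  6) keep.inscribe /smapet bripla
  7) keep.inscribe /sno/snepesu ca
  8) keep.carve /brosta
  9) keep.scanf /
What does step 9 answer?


I call keep.shunt passing s=/dos, d=/sno, and get ok.
Invoking keep.carve passing p=/snumipas, — result: ok.
Calling keep.inscribe passing p=/snumipas/plurix, c=kezix: created.
I run keep.strike passing p=/snumipas/plurix, and see ok.
Using keep.strike passing p=/snumipas, and see ok.
I call keep.inscribe passing p=/smapet, c=bripla, — result: created.
Calling keep.inscribe passing p=/sno/snepesu, c=ca, and observe created.
I invoke keep.carve passing p=/brosta, → ok.
Then keep.scanf passing p=/, → [brosta/, smapet, sno/].

Answer: [brosta/, smapet, sno/]


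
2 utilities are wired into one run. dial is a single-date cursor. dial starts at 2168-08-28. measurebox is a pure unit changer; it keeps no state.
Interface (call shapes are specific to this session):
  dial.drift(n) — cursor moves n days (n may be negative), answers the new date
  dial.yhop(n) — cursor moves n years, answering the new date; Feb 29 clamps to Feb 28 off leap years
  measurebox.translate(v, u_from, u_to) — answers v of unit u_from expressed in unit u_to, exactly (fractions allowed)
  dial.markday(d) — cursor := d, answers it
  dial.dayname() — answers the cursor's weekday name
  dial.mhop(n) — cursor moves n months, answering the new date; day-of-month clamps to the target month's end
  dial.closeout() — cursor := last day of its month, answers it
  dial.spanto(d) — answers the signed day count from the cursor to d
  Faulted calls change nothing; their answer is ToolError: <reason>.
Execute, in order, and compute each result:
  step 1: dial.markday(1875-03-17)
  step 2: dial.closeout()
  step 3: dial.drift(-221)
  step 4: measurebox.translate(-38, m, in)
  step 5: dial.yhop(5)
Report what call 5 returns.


CALL dial.markday[d→1875-03-17]
RET  1875-03-17
CALL dial.closeout[]
RET  1875-03-31
CALL dial.drift[n→-221]
RET  1874-08-22
CALL measurebox.translate[v→-38; u_from→m; u_to→in]
RET  -190000/127
CALL dial.yhop[n→5]
RET  1879-08-22

Answer: 1879-08-22


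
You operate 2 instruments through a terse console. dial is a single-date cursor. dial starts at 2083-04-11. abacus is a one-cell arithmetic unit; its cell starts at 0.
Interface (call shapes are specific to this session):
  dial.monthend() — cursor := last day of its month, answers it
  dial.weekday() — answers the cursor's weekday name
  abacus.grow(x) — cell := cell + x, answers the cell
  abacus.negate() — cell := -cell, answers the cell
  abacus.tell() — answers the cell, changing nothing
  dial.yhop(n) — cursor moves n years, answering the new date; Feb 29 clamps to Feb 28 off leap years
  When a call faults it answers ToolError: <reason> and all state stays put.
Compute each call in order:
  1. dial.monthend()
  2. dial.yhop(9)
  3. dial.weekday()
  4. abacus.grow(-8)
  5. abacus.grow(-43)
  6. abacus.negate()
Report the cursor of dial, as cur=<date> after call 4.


Answer: cur=2092-04-30

Derivation:
Now I run dial.monthend, yielding 2083-04-30.
Using dial.yhop passing 9, which returns 2092-04-30.
Calling dial.weekday(), and get Wednesday.
Now I run abacus.grow passing -8, and observe -8.
Now I run abacus.grow passing -43, and observe -51.
I call abacus.negate, → 51.


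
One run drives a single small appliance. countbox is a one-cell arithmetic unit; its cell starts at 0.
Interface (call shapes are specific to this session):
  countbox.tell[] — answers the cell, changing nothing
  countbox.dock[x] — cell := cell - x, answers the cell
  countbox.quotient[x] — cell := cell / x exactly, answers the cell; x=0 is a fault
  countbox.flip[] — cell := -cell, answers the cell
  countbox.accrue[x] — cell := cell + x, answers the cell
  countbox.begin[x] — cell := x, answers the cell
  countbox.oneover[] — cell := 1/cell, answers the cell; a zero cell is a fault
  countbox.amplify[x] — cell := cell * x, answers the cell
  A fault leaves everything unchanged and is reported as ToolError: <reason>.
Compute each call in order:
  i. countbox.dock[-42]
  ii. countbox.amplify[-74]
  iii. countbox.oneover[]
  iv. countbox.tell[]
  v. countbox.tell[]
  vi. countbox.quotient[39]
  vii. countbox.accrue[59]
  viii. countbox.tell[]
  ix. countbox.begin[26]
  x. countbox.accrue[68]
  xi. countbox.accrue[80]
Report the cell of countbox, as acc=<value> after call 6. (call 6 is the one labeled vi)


Answer: acc=-1/121212

Derivation:
! countbox.dock(x='-42') -> 42
! countbox.amplify(x='-74') -> -3108
! countbox.oneover() -> -1/3108
! countbox.tell() -> -1/3108
! countbox.tell() -> -1/3108
! countbox.quotient(x='39') -> -1/121212
! countbox.accrue(x='59') -> 7151507/121212
! countbox.tell() -> 7151507/121212
! countbox.begin(x='26') -> 26
! countbox.accrue(x='68') -> 94
! countbox.accrue(x='80') -> 174


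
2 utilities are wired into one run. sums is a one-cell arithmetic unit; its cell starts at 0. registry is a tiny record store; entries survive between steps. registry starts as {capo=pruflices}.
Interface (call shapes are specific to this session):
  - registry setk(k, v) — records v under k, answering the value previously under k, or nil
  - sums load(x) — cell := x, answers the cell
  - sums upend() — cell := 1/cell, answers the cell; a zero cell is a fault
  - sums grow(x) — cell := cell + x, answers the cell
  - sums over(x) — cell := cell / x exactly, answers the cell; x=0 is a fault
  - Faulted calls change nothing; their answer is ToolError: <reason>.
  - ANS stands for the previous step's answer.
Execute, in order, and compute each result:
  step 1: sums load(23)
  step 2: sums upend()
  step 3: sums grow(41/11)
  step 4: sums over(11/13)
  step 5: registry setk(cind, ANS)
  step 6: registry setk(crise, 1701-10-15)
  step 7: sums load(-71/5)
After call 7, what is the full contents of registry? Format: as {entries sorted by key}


→ sums load(x='23')
← 23
→ sums upend()
← 1/23
→ sums grow(x='41/11')
← 954/253
→ sums over(x='11/13')
← 12402/2783
→ registry setk(k='cind', v='ANS')
← nil
→ registry setk(k='crise', v='1701-10-15')
← nil
→ sums load(x='-71/5')
← -71/5

Answer: {capo=pruflices, cind=12402/2783, crise=1701-10-15}


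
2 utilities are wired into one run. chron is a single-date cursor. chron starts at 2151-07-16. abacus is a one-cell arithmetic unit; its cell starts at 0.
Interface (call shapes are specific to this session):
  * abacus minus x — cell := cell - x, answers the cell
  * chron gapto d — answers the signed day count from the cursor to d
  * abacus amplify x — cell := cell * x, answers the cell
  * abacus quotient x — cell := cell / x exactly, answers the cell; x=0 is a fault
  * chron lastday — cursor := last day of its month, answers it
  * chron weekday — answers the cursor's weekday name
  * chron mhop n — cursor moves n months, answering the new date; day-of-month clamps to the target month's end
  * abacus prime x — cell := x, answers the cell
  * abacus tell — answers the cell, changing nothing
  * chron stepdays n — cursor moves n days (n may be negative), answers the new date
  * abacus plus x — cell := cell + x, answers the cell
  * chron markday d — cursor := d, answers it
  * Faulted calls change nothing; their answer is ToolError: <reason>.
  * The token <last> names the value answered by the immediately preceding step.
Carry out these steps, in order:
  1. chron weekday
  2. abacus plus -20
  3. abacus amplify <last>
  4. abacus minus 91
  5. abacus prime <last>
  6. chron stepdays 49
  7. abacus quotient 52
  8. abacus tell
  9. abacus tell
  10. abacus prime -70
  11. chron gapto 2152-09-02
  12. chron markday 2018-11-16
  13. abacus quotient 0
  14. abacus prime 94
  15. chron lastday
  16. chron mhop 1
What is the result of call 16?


Answer: 2018-12-30

Derivation:
Calling chron weekday, and see Friday.
Next I call abacus plus passing x: -20, yielding -20.
Invoking abacus amplify passing x: <last>, → 400.
I try abacus minus passing x: 91, → 309.
Calling abacus prime passing x: <last>, and observe 309.
Invoking chron stepdays passing n: 49, yielding 2151-09-03.
Now I run abacus quotient passing x: 52, → 309/52.
I run abacus tell(), and observe 309/52.
Now I run abacus tell(), and see 309/52.
I try abacus prime passing x: -70, yielding -70.
I use chron gapto passing d: 2152-09-02, and observe 365.
Next I call chron markday passing d: 2018-11-16, and observe 2018-11-16.
Now I run abacus quotient passing x: 0, and get ToolError: division by zero.
Then abacus prime passing x: 94, and observe 94.
Then chron lastday, giving 2018-11-30.
Then chron mhop passing n: 1, which returns 2018-12-30.


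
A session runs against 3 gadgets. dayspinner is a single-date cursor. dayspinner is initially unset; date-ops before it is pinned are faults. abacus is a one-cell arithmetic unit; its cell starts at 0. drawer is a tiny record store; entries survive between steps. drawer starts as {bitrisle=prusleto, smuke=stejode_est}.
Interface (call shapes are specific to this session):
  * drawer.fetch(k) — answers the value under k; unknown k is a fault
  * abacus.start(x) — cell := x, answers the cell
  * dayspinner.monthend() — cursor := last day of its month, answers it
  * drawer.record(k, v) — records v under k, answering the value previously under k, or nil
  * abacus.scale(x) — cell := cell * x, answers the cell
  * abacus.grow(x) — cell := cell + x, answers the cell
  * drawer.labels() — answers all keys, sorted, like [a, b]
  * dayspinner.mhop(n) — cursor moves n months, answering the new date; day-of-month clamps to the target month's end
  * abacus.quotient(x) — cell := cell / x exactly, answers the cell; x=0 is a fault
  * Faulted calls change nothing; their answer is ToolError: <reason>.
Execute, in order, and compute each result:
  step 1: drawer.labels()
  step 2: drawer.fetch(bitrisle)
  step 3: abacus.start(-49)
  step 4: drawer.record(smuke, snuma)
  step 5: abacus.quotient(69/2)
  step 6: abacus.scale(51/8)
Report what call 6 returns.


[in] drawer.labels
  [bitrisle, smuke]
[in] drawer.fetch k=bitrisle
  prusleto
[in] abacus.start x=-49
  -49
[in] drawer.record k=smuke v=snuma
  stejode_est
[in] abacus.quotient x=69/2
  -98/69
[in] abacus.scale x=51/8
  -833/92

Answer: -833/92


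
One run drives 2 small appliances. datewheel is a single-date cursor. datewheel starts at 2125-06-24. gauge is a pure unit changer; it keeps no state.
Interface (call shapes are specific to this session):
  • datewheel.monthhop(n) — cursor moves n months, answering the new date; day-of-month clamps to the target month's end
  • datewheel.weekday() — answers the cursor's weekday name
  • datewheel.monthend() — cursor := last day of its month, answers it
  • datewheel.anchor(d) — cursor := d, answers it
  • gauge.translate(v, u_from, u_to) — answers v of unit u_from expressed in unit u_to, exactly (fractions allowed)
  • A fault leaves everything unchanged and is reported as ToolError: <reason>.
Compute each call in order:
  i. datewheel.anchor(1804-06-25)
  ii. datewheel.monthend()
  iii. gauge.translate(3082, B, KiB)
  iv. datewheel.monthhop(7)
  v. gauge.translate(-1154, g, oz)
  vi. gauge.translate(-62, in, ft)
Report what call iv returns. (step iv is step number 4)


Answer: 1805-01-30

Derivation:
% 1. datewheel.anchor(d→1804-06-25) -> 1804-06-25
% 2. datewheel.monthend() -> 1804-06-30
% 3. gauge.translate(v→3082, u_from→B, u_to→KiB) -> 1541/512
% 4. datewheel.monthhop(n→7) -> 1805-01-30
% 5. gauge.translate(v→-1154, u_from→g, u_to→oz) -> -1846400000/45359237
% 6. gauge.translate(v→-62, u_from→in, u_to→ft) -> -31/6


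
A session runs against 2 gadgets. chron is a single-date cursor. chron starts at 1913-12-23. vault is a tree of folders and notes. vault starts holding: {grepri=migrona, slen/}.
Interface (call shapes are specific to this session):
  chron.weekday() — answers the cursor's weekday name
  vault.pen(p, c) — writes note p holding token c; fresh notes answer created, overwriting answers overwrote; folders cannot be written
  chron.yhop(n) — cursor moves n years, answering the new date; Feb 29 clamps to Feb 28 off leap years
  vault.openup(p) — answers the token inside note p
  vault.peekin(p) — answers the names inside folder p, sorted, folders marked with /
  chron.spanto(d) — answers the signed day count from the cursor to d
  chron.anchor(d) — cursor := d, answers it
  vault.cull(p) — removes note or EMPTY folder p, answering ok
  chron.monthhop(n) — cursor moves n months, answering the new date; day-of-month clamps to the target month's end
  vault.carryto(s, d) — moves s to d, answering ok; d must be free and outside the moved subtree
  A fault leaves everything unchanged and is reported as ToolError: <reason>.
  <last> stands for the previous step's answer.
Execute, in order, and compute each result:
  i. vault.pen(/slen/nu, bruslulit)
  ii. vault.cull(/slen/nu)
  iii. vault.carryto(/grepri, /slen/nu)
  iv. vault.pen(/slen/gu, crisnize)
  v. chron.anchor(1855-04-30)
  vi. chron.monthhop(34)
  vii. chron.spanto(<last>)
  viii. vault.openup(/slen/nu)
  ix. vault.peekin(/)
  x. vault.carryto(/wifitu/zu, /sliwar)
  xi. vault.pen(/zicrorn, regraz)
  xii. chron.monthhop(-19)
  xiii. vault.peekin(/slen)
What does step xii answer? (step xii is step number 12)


Answer: 1856-07-28

Derivation:
Next I call vault.pen(/slen/nu, bruslulit): created.
Now I run vault.cull(/slen/nu), and see ok.
Next I call vault.carryto(/grepri, /slen/nu): ok.
Calling vault.pen(/slen/gu, crisnize), yielding created.
I run chron.anchor(1855-04-30), → 1855-04-30.
I call chron.monthhop(34), yielding 1858-02-28.
I call chron.spanto(<last>), and get 0.
I invoke vault.openup(/slen/nu), giving migrona.
Using vault.peekin(/), → [slen/].
I try vault.carryto(/wifitu/zu, /sliwar), which returns ToolError: not found.
I use vault.pen(/zicrorn, regraz), which returns created.
Invoking chron.monthhop(-19), and see 1856-07-28.
I try vault.peekin(/slen), giving [gu, nu].


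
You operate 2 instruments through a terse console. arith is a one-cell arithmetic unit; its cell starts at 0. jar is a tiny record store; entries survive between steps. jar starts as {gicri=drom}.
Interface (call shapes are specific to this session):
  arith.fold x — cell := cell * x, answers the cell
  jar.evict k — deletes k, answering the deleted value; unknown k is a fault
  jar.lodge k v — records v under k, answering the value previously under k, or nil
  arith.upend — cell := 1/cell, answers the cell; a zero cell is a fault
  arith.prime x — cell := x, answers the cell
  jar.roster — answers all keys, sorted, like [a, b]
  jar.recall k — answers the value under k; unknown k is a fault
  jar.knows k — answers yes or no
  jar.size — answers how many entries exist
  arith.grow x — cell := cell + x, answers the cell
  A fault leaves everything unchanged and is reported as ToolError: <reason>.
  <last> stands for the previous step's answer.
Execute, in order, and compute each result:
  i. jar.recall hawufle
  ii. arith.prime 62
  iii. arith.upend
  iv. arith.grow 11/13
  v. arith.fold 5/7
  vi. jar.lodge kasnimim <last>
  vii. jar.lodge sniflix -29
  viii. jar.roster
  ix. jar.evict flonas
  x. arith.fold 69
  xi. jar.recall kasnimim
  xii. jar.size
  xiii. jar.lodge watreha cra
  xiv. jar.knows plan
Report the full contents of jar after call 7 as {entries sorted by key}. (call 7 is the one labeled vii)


Answer: {gicri=drom, kasnimim=3475/5642, sniflix=-29}

Derivation:
~$ jar.recall k=hawufle
= ToolError: no such key hawufle
~$ arith.prime x=62
= 62
~$ arith.upend
= 1/62
~$ arith.grow x=11/13
= 695/806
~$ arith.fold x=5/7
= 3475/5642
~$ jar.lodge k=kasnimim v=<last>
= nil
~$ jar.lodge k=sniflix v=-29
= nil
~$ jar.roster
= [gicri, kasnimim, sniflix]
~$ jar.evict k=flonas
= ToolError: no such key flonas
~$ arith.fold x=69
= 239775/5642
~$ jar.recall k=kasnimim
= 3475/5642
~$ jar.size
= 3
~$ jar.lodge k=watreha v=cra
= nil
~$ jar.knows k=plan
= no


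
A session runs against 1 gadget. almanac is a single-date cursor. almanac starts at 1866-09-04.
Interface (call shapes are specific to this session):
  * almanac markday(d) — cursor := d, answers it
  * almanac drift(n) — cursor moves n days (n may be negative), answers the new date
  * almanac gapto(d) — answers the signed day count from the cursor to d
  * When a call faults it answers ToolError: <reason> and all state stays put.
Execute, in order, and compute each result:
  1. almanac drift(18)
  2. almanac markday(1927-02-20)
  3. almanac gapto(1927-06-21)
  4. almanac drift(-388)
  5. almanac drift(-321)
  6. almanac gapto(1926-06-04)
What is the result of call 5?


Next I call almanac drift on n=18: 1866-09-22.
I use almanac markday on d=1927-02-20, and observe 1927-02-20.
I try almanac gapto on d=1927-06-21, giving 121.
I use almanac drift on n=-388, giving 1926-01-28.
I try almanac drift on n=-321, giving 1925-03-13.
I call almanac gapto on d=1926-06-04, giving 448.

Answer: 1925-03-13


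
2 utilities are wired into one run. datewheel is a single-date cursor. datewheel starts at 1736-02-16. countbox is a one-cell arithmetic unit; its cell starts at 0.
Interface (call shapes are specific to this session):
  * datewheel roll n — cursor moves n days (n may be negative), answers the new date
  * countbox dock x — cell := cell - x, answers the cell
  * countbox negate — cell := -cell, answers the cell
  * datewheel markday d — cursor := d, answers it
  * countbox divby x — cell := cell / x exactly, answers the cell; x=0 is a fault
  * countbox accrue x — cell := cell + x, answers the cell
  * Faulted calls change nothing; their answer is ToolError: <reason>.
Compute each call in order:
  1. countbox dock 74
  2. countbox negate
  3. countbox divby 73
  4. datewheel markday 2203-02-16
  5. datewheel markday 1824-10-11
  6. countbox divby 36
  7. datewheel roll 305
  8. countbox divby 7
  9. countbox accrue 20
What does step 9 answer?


~$ countbox dock x→74
:: -74
~$ countbox negate
:: 74
~$ countbox divby x→73
:: 74/73
~$ datewheel markday d→2203-02-16
:: 2203-02-16
~$ datewheel markday d→1824-10-11
:: 1824-10-11
~$ countbox divby x→36
:: 37/1314
~$ datewheel roll n→305
:: 1825-08-12
~$ countbox divby x→7
:: 37/9198
~$ countbox accrue x→20
:: 183997/9198

Answer: 183997/9198


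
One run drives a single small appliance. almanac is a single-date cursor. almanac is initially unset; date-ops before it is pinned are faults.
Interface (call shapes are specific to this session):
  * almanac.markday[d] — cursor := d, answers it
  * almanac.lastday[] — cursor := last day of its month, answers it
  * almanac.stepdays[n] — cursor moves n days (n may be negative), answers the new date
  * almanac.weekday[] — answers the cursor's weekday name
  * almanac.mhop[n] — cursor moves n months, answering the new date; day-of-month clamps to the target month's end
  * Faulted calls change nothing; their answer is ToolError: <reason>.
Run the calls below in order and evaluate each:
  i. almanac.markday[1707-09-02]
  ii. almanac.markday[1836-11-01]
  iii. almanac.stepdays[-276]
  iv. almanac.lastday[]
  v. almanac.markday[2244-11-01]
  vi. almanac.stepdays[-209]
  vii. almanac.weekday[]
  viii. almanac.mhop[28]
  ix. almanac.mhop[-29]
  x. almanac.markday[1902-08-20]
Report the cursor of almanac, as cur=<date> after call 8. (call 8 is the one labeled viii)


Answer: cur=2246-08-06

Derivation:
→ almanac.markday(1707-09-02)
← 1707-09-02
→ almanac.markday(1836-11-01)
← 1836-11-01
→ almanac.stepdays(-276)
← 1836-01-30
→ almanac.lastday()
← 1836-01-31
→ almanac.markday(2244-11-01)
← 2244-11-01
→ almanac.stepdays(-209)
← 2244-04-06
→ almanac.weekday()
← Saturday
→ almanac.mhop(28)
← 2246-08-06
→ almanac.mhop(-29)
← 2244-03-06
→ almanac.markday(1902-08-20)
← 1902-08-20


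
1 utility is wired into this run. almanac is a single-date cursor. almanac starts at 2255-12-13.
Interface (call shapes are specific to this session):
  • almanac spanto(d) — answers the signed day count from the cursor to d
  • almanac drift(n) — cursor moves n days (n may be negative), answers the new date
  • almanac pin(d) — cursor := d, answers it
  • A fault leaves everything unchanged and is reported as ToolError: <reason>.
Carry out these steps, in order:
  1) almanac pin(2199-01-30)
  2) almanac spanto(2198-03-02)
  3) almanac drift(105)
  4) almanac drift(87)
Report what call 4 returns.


Answer: 2199-08-10

Derivation:
~$ almanac pin d='2199-01-30'
[out] 2199-01-30
~$ almanac spanto d='2198-03-02'
[out] -334
~$ almanac drift n='105'
[out] 2199-05-15
~$ almanac drift n='87'
[out] 2199-08-10


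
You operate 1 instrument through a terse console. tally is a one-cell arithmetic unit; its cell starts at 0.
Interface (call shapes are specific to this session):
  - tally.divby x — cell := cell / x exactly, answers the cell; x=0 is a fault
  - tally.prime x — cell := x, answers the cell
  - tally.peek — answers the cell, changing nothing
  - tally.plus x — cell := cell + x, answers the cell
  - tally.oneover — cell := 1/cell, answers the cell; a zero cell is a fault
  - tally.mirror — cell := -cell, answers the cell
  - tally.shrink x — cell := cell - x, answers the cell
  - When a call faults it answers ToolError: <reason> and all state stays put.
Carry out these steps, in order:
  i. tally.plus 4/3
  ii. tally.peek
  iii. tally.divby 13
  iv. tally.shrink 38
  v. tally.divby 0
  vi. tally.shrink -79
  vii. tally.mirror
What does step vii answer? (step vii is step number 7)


Answer: -1603/39

Derivation:
CALL tally.plus[x→4/3]
RET  4/3
CALL tally.peek[]
RET  4/3
CALL tally.divby[x→13]
RET  4/39
CALL tally.shrink[x→38]
RET  -1478/39
CALL tally.divby[x→0]
RET  ToolError: division by zero
CALL tally.shrink[x→-79]
RET  1603/39
CALL tally.mirror[]
RET  -1603/39


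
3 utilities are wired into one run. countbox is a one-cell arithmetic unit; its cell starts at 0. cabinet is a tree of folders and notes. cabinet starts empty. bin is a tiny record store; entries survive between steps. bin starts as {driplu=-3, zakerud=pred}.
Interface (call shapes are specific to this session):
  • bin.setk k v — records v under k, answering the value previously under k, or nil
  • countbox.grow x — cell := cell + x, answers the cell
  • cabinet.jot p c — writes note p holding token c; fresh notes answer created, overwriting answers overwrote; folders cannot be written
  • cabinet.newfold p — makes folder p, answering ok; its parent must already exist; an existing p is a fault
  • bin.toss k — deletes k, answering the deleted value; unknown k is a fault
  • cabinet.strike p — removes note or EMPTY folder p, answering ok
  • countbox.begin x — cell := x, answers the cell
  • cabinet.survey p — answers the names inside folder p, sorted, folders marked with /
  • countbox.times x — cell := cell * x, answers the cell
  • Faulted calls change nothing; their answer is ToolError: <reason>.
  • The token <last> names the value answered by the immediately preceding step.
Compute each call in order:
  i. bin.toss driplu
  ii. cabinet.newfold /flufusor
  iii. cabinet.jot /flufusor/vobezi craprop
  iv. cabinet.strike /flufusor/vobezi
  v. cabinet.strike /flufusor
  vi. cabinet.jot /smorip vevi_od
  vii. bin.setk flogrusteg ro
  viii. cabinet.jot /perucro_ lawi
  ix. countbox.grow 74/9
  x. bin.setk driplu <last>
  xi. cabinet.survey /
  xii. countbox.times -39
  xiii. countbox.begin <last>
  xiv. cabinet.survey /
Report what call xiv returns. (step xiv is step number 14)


Answer: [perucro_, smorip]

Derivation:
CALL bin.toss[k='driplu']
RET  -3
CALL cabinet.newfold[p='/flufusor']
RET  ok
CALL cabinet.jot[p='/flufusor/vobezi'; c='craprop']
RET  created
CALL cabinet.strike[p='/flufusor/vobezi']
RET  ok
CALL cabinet.strike[p='/flufusor']
RET  ok
CALL cabinet.jot[p='/smorip'; c='vevi_od']
RET  created
CALL bin.setk[k='flogrusteg'; v='ro']
RET  nil
CALL cabinet.jot[p='/perucro_'; c='lawi']
RET  created
CALL countbox.grow[x='74/9']
RET  74/9
CALL bin.setk[k='driplu'; v='<last>']
RET  nil
CALL cabinet.survey[p='/']
RET  [perucro_, smorip]
CALL countbox.times[x='-39']
RET  -962/3
CALL countbox.begin[x='<last>']
RET  -962/3
CALL cabinet.survey[p='/']
RET  [perucro_, smorip]


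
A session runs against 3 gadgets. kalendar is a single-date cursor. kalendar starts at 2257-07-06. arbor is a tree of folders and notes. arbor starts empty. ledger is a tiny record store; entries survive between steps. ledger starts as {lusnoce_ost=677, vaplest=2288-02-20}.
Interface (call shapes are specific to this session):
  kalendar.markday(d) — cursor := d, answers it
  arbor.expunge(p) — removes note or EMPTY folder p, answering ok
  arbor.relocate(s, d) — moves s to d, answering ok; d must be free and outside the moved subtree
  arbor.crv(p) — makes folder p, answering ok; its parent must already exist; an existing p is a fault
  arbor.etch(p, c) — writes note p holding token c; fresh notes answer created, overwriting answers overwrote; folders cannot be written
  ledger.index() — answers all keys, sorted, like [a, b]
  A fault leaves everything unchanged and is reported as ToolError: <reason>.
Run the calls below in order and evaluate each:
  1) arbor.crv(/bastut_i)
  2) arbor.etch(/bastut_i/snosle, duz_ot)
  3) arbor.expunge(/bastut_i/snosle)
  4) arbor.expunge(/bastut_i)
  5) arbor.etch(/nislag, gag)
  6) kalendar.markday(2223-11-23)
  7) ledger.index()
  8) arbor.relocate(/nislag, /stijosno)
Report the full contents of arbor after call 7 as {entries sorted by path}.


Calling arbor.crv on p=/bastut_i, — result: ok.
I run arbor.etch on p=/bastut_i/snosle, c=duz_ot, → created.
I run arbor.expunge on p=/bastut_i/snosle, — result: ok.
Now I run arbor.expunge on p=/bastut_i, and observe ok.
Then arbor.etch on p=/nislag, c=gag, and observe created.
Calling kalendar.markday on d=2223-11-23, and get 2223-11-23.
Calling ledger.index(), and get [lusnoce_ost, vaplest].
I use arbor.relocate on s=/nislag, d=/stijosno, and observe ok.

Answer: {nislag=gag}


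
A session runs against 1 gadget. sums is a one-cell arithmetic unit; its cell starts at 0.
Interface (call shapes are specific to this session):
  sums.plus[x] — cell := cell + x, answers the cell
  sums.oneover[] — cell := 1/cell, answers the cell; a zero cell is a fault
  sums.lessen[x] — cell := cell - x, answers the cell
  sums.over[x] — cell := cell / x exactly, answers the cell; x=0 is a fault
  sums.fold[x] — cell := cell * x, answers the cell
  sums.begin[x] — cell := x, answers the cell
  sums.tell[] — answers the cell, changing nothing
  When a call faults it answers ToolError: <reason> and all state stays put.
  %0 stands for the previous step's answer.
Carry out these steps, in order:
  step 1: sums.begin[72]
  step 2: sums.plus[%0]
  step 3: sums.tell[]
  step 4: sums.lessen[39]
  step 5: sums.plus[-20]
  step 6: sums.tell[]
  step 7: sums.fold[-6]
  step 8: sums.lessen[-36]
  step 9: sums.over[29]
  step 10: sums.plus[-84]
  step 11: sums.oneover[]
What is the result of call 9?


$ begin x='72'
  72
$ plus x='%0'
  144
$ tell
  144
$ lessen x='39'
  105
$ plus x='-20'
  85
$ tell
  85
$ fold x='-6'
  -510
$ lessen x='-36'
  -474
$ over x='29'
  -474/29
$ plus x='-84'
  -2910/29
$ oneover
  -29/2910

Answer: -474/29


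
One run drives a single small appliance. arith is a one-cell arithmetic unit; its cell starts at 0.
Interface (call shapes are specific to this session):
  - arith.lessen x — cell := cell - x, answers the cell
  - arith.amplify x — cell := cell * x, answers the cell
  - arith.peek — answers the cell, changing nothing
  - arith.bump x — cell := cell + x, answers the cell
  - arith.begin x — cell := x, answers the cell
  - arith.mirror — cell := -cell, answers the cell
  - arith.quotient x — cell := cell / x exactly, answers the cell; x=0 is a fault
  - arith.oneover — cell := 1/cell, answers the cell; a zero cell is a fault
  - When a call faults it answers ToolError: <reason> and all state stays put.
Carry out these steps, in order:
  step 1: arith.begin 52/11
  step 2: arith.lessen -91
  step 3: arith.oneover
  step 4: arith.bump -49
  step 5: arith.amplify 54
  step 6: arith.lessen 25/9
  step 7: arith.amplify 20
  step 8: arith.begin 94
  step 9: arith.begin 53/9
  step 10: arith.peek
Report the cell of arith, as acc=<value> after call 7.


Answer: acc=-6196820/117

Derivation:
Do: arith.begin[x='52/11']
See: 52/11
Do: arith.lessen[x='-91']
See: 1053/11
Do: arith.oneover[]
See: 11/1053
Do: arith.bump[x='-49']
See: -51586/1053
Do: arith.amplify[x='54']
See: -103172/39
Do: arith.lessen[x='25/9']
See: -309841/117
Do: arith.amplify[x='20']
See: -6196820/117
Do: arith.begin[x='94']
See: 94
Do: arith.begin[x='53/9']
See: 53/9
Do: arith.peek[]
See: 53/9


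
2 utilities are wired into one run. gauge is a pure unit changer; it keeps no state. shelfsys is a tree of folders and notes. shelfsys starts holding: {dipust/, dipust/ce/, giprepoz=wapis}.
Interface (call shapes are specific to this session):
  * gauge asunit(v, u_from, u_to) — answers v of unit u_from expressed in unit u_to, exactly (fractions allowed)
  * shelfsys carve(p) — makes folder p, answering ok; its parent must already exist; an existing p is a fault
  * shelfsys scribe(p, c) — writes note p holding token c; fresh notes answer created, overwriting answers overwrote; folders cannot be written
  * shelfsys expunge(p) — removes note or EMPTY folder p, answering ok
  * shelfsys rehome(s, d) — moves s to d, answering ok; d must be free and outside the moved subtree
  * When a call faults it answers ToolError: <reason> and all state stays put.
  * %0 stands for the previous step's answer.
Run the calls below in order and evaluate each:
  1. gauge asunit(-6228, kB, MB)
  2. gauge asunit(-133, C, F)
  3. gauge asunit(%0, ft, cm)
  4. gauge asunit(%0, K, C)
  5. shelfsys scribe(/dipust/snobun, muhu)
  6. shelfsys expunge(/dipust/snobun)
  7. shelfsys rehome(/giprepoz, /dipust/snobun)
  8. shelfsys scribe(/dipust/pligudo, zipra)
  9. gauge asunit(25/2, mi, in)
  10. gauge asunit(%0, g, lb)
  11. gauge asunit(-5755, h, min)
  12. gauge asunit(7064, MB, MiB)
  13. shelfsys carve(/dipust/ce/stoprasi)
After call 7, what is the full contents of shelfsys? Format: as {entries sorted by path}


Answer: {dipust/, dipust/ce/, dipust/snobun=wapis}

Derivation:
$ gauge asunit v=-6228 u_from=kB u_to=MB
:: -1557/250
$ gauge asunit v=-133 u_from=C u_to=F
:: -1037/5
$ gauge asunit v=%0 u_from=ft u_to=cm
:: -790194/125
$ gauge asunit v=%0 u_from=K u_to=C
:: -3297351/500
$ shelfsys scribe p=/dipust/snobun c=muhu
:: created
$ shelfsys expunge p=/dipust/snobun
:: ok
$ shelfsys rehome s=/giprepoz d=/dipust/snobun
:: ok
$ shelfsys scribe p=/dipust/pligudo c=zipra
:: created
$ gauge asunit v=25/2 u_from=mi u_to=in
:: 792000
$ gauge asunit v=%0 u_from=g u_to=lb
:: 7200000000/4123567
$ gauge asunit v=-5755 u_from=h u_to=min
:: -345300
$ gauge asunit v=7064 u_from=MB u_to=MiB
:: 13796875/2048
$ shelfsys carve p=/dipust/ce/stoprasi
:: ok


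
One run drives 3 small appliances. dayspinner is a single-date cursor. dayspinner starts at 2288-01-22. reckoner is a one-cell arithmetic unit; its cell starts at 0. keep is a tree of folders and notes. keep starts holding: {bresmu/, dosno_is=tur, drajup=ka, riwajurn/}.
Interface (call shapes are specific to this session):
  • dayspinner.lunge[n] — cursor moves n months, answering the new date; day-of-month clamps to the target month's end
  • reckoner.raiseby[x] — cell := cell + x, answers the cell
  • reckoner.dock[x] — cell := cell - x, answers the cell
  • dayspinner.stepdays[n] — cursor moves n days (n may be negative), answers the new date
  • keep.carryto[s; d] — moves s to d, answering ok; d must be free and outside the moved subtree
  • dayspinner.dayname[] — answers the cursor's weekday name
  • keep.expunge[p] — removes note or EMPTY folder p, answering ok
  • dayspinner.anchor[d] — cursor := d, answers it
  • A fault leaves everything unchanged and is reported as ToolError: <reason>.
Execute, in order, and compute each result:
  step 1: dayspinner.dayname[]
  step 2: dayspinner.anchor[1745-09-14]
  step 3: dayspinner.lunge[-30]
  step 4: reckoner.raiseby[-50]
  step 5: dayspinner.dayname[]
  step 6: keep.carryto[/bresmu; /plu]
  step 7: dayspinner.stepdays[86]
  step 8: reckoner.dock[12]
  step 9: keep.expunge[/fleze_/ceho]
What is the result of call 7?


>> dayspinner.dayname()
<< Sunday
>> dayspinner.anchor(d='1745-09-14')
<< 1745-09-14
>> dayspinner.lunge(n='-30')
<< 1743-03-14
>> reckoner.raiseby(x='-50')
<< -50
>> dayspinner.dayname()
<< Thursday
>> keep.carryto(s='/bresmu', d='/plu')
<< ok
>> dayspinner.stepdays(n='86')
<< 1743-06-08
>> reckoner.dock(x='12')
<< -62
>> keep.expunge(p='/fleze_/ceho')
<< ToolError: not found

Answer: 1743-06-08
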